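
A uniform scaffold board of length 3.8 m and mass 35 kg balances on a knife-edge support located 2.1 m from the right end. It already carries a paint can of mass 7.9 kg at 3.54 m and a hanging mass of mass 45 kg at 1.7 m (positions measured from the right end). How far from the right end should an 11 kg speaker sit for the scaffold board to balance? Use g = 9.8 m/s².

Choose the knife-edge support (at 2.1 m from the right end) as the axis so the support reaction has zero arm there.
Beam weight: 35 × 9.8 = 343 N down at 1.9 m → arm 0.2 m, τ = 343 × 0.2 = 68.6 N·m clockwise.
Paint can: 7.9 × 9.8 = 77.42 N down at 3.54 m → arm 1.44 m, τ = 77.42 × 1.44 = 111.5 N·m counterclockwise.
Hanging mass: 45 × 9.8 = 441 N down at 1.7 m → arm 0.4 m, τ = 441 × 0.4 = 176.4 N·m clockwise.
Net moment of existing loads = 133.5 N·m clockwise.
The speaker weighs 11 × 9.8 = 107.8 N and must supply an equal counterclockwise moment, so its lever arm about the knife-edge support is 133.5 / 107.8 = 1.24 m.
That puts it at 2.1 + 1.24 = 3.34 m from the right end.

x ≈ 3.34 m from the right end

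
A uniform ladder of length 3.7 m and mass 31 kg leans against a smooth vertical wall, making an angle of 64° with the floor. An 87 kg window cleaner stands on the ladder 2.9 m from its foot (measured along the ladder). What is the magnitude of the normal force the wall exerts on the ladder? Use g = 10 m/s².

N_wall ≈ 408 N

About the foot of the ladder:
Ladder weight 31×10 = 310 N acts at 1.85 m along the ladder; its horizontal arm is 1.85·cos64° = 0.811 m → τ = 251.4 N·m clockwise.
Window cleaner: 87×10 = 870 N at 2.9 m → arm 1.271 m → τ = 1106 N·m clockwise.
Wall normal N acts horizontally at the top; its moment arm is the height L sinθ = 3.7·sin64° = 3.326 m, counterclockwise.
For rotational equilibrium, N × 3.326 = 1357, so N = 408 N.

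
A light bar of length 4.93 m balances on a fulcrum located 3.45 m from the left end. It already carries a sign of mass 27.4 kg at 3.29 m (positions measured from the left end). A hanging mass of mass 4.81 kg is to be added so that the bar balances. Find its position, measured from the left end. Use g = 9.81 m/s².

x ≈ 4.36 m from the left end

Take moments about the fulcrum (at 3.45 m from the left end).
Sign: 27.4 × 9.81 = 268.8 N down at 3.29 m → arm 0.16 m, τ = 268.8 × 0.16 = 43.01 N·m counterclockwise.
Net moment of existing loads = 43.01 N·m counterclockwise.
The hanging mass weighs 4.81 × 9.81 = 47.19 N and must supply an equal clockwise moment, so its lever arm about the fulcrum is 43.01 / 47.19 = 0.911 m.
That puts it at 3.45 + 0.911 = 4.36 m from the left end.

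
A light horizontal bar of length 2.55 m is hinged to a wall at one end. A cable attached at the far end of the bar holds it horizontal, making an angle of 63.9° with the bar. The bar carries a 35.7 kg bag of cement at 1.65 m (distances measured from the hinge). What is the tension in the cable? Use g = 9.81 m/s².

T ≈ 252 N

Taking torques about the hinge:
Bag of cement: 35.7 × 9.81 = 350.2 N down at 1.65 m → arm 1.65 m, τ = 350.2 × 1.65 = 577.8 N·m clockwise.
Total clockwise load moment = 577.8 N·m.
The cable tension T acts at 2.55 m; only its component perpendicular to the bar, T sinθ, produces torque. sin 63.9° = 0.898.
Balancing moments: T × 2.55 × 0.898 = 577.8, giving T = 577.8 / 2.29 = 252 N.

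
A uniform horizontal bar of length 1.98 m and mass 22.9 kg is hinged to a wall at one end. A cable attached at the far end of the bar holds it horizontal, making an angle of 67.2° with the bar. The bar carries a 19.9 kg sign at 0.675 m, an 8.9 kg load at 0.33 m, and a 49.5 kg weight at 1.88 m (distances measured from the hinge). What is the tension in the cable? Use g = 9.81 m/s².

Taking torques about the hinge:
Beam weight: 22.9 × 9.81 = 224.6 N down at 0.99 m → arm 0.99 m, τ = 224.6 × 0.99 = 222.4 N·m clockwise.
Sign: 19.9 × 9.81 = 195.2 N down at 0.675 m → arm 0.675 m, τ = 195.2 × 0.675 = 131.8 N·m clockwise.
Load: 8.9 × 9.81 = 87.31 N down at 0.33 m → arm 0.33 m, τ = 87.31 × 0.33 = 28.81 N·m clockwise.
Weight: 49.5 × 9.81 = 485.6 N down at 1.88 m → arm 1.88 m, τ = 485.6 × 1.88 = 912.9 N·m clockwise.
Total clockwise load moment = 1296 N·m.
The cable tension T acts at 1.98 m; only its component perpendicular to the bar, T sinθ, produces torque. sin 67.2° = 0.9219.
Setting net torque to zero: T × 1.98 × 0.9219 = 1296 → T = 1296 / 1.825 = 710 N.

T ≈ 710 N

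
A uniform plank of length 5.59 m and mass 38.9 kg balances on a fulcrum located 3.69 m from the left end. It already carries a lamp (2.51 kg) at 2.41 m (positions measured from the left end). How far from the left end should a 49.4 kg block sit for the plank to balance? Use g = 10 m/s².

Choose the fulcrum (at 3.69 m from the left end) as the axis so the support reaction has zero arm there.
Beam weight: 38.9 × 10 = 389 N down at 2.795 m → arm 0.895 m, τ = 389 × 0.895 = 348.2 N·m counterclockwise.
Lamp: 2.51 × 10 = 25.1 N down at 2.41 m → arm 1.28 m, τ = 25.1 × 1.28 = 32.13 N·m counterclockwise.
Net moment of existing loads = 380.3 N·m counterclockwise.
The block weighs 49.4 × 10 = 494 N and must supply an equal clockwise moment, so its lever arm about the fulcrum is 380.3 / 494 = 0.77 m.
That puts it at 3.69 + 0.77 = 4.46 m from the left end.

x ≈ 4.46 m from the left end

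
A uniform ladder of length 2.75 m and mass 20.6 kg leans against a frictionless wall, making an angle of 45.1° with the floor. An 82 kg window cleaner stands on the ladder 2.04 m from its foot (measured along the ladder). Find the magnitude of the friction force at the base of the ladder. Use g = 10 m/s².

Taking torques about the foot of the ladder:
Ladder weight 20.6×10 = 206 N acts at 1.375 m along the ladder; its horizontal arm is 1.375·cos45.1° = 0.9706 m → τ = 199.9 N·m clockwise.
Window cleaner: 82×10 = 820 N at 2.04 m → arm 1.44 m → τ = 1181 N·m clockwise.
Wall normal N acts horizontally at the top; its moment arm is the height L sinθ = 2.75·sin45.1° = 1.948 m, counterclockwise.
Στ = 0 ⇒ N × 1.948 = 1381 ⇒ N = 709 N.
ΣFx = 0: friction at the foot balances the wall's push, so f = N_wall = 709 N.

f ≈ 709 N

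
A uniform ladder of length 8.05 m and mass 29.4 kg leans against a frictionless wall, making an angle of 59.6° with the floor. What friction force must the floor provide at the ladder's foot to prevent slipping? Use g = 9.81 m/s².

f ≈ 84.6 N

Taking torques about the foot of the ladder:
Ladder weight 29.4×9.81 = 288.4 N acts at 4.025 m along the ladder; its horizontal arm is 4.025·cos59.6° = 2.037 m → τ = 587.5 N·m clockwise.
Wall normal N acts horizontally at the top; its moment arm is the height L sinθ = 8.05·sin59.6° = 6.943 m, counterclockwise.
For rotational equilibrium, N × 6.943 = 587.5, so N = 84.6 N.
ΣFx = 0: friction at the foot balances the wall's push, so f = N_wall = 84.6 N.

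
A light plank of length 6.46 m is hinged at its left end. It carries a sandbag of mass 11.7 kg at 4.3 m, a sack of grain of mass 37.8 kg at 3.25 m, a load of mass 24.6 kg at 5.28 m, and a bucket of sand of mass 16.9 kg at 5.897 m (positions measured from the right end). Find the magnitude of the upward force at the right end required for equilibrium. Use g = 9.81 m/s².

F ≈ 281 N

About the left end:
Sandbag: 11.7 × 9.81 = 114.8 N down at 4.3 m → arm 2.16 m, τ = 114.8 × 2.16 = 248 N·m clockwise.
Sack of grain: 37.8 × 9.81 = 370.8 N down at 3.25 m → arm 3.21 m, τ = 370.8 × 3.21 = 1190 N·m clockwise.
Load: 24.6 × 9.81 = 241.3 N down at 5.28 m → arm 1.18 m, τ = 241.3 × 1.18 = 284.7 N·m clockwise.
Bucket of sand: 16.9 × 9.81 = 165.8 N down at 5.897 m → arm 0.563 m, τ = 165.8 × 0.563 = 93.35 N·m clockwise.
Net moment of the loads = 1816 N·m clockwise.
The upward force F acts at the right end, arm 6.46 m, giving F × 6.46 counterclockwise.
Setting net torque to zero: F × 6.46 = 1816 → F = 1816 / 6.46 = 281 N.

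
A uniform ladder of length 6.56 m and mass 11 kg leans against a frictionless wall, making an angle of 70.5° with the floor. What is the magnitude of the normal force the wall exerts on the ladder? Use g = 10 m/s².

N_wall ≈ 19.5 N

Choose the foot of the ladder as the axis so the floor normal and friction both act there and drop out.
Ladder weight 11×10 = 110 N acts at 3.28 m along the ladder; its horizontal arm is 3.28·cos70.5° = 1.095 m → τ = 120.5 N·m clockwise.
Wall normal N acts horizontally at the top; its moment arm is the height L sinθ = 6.56·sin70.5° = 6.184 m, counterclockwise.
Setting net torque to zero: N × 6.184 = 120.5 → N = 19.5 N.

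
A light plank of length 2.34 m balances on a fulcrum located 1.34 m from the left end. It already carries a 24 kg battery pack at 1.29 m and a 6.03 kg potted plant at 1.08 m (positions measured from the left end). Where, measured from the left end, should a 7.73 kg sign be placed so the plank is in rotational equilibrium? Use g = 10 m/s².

Choose the fulcrum (at 1.34 m from the left end) as the axis so the support reaction has zero arm there.
Battery pack: 24 × 10 = 240 N down at 1.29 m → arm 0.05 m, τ = 240 × 0.05 = 12 N·m counterclockwise.
Potted plant: 6.03 × 10 = 60.3 N down at 1.08 m → arm 0.26 m, τ = 60.3 × 0.26 = 15.68 N·m counterclockwise.
Net moment of existing loads = 27.68 N·m counterclockwise.
The sign weighs 7.73 × 10 = 77.3 N and must supply an equal clockwise moment, so its lever arm about the fulcrum is 27.68 / 77.3 = 0.358 m.
That puts it at 1.34 + 0.358 = 1.7 m from the left end.

x ≈ 1.7 m from the left end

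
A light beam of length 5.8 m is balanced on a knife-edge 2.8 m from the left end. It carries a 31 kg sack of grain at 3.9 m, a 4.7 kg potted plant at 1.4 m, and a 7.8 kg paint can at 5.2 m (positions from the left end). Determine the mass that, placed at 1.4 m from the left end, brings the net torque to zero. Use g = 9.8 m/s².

Choose the knife-edge (at 2.8 m from the left end) as the axis so the support reaction has zero arm there.
Sack of grain: 31 × 9.8 = 303.8 N down at 3.9 m → arm 1.1 m, τ = 303.8 × 1.1 = 334.2 N·m clockwise.
Potted plant: 4.7 × 9.8 = 46.06 N down at 1.4 m → arm 1.4 m, τ = 46.06 × 1.4 = 64.48 N·m counterclockwise.
Paint can: 7.8 × 9.8 = 76.44 N down at 5.2 m → arm 2.4 m, τ = 76.44 × 2.4 = 183.5 N·m clockwise.
Net moment of known loads = 453.2 N·m clockwise.
An unknown mass m at 1.4 m has arm 1.4 m; its moment is m·g·1.4 counterclockwise.
Στ = 0 ⇒ m × 9.8 × 1.4 = 453.2 ⇒ m = 453.2 / (9.8 × 1.4) = 33 kg.

m ≈ 33 kg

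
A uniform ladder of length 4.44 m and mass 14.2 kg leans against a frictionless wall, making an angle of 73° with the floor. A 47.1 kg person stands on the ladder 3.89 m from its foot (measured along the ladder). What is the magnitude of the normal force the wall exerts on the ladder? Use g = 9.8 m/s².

Choose the foot of the ladder as the axis so the floor normal and friction both act there and drop out.
Ladder weight 14.2×9.8 = 139.2 N acts at 2.22 m along the ladder; its horizontal arm is 2.22·cos73° = 0.6491 m → τ = 90.35 N·m clockwise.
Person: 47.1×9.8 = 461.6 N at 3.89 m → arm 1.137 m → τ = 524.8 N·m clockwise.
Wall normal N acts horizontally at the top; its moment arm is the height L sinθ = 4.44·sin73° = 4.246 m, counterclockwise.
Balancing moments: N × 4.246 = 615.1, giving N = 145 N.

N_wall ≈ 145 N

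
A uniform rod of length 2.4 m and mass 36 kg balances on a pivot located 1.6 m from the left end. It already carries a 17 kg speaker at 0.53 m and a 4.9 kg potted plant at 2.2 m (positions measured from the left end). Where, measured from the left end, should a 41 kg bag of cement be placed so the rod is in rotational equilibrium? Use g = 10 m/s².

Taking torques about the pivot (at 1.6 m from the left end):
Beam weight: 36 × 10 = 360 N down at 1.2 m → arm 0.4 m, τ = 360 × 0.4 = 144 N·m counterclockwise.
Speaker: 17 × 10 = 170 N down at 0.53 m → arm 1.07 m, τ = 170 × 1.07 = 181.9 N·m counterclockwise.
Potted plant: 4.9 × 10 = 49 N down at 2.2 m → arm 0.6 m, τ = 49 × 0.6 = 29.4 N·m clockwise.
Net moment of existing loads = 296.5 N·m counterclockwise.
The bag of cement weighs 41 × 10 = 410 N and must supply an equal clockwise moment, so its lever arm about the pivot is 296.5 / 410 = 0.723 m.
That puts it at 1.6 + 0.723 = 2.32 m from the left end.

x ≈ 2.32 m from the left end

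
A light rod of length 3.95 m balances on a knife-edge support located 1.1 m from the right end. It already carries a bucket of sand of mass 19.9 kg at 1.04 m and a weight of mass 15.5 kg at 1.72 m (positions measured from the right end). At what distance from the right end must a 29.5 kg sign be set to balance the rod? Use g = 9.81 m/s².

Taking torques about the knife-edge support (at 1.1 m from the right end):
Bucket of sand: 19.9 × 9.81 = 195.2 N down at 1.04 m → arm 0.06 m, τ = 195.2 × 0.06 = 11.71 N·m clockwise.
Weight: 15.5 × 9.81 = 152.1 N down at 1.72 m → arm 0.62 m, τ = 152.1 × 0.62 = 94.3 N·m counterclockwise.
Net moment of existing loads = 82.59 N·m counterclockwise.
The sign weighs 29.5 × 9.81 = 289.4 N and must supply an equal clockwise moment, so its lever arm about the knife-edge support is 82.59 / 289.4 = 0.285 m.
That puts it at 1.1 − 0.285 = 0.815 m from the right end.

x ≈ 0.815 m from the right end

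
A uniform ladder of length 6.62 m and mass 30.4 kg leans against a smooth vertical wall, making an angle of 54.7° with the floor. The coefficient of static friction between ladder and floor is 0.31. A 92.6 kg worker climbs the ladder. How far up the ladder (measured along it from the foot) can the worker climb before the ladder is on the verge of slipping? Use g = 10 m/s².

d ≈ 2.76 m

Taking torques about the foot of the ladder:
Ladder weight 30.4×10 = 304 N acts at 3.31 m along the ladder; its horizontal arm is 3.31·cos54.7° = 1.913 m → τ = 581.6 N·m clockwise.
Worker weight 92.6×10 = 926 N at distance d → arm d·cos54.7° → τ = 926·d·0.5779 clockwise.
Wall normal N at the top has arm L sinθ = 5.403 m counterclockwise, so Στ = 0 gives N·5.403 = 581.6 + 535.1·d.
ΣFy = 0 ⇒ N_floor = 1230 N, so the maximum friction is μ_s·N_floor = 0.31×1230 = 381.3 N. ΣFx = 0 ⇒ N_wall = f, so at the slipping point N = 381.3 N.
Substituting: 381.3×5.403 = 581.6 + 535.1·d ⇒ d = (2060 − 581.6) / 535.1 = 2.76 m.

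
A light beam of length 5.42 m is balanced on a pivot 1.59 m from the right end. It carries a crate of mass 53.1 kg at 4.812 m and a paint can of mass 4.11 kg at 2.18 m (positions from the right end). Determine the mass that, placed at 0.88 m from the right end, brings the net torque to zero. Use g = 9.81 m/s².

m ≈ 244 kg

Choose the pivot (at 1.59 m from the right end) as the axis so the support reaction has zero arm there.
Crate: 53.1 × 9.81 = 520.9 N down at 4.812 m → arm 3.222 m, τ = 520.9 × 3.222 = 1678 N·m counterclockwise.
Paint can: 4.11 × 9.81 = 40.32 N down at 2.18 m → arm 0.59 m, τ = 40.32 × 0.59 = 23.79 N·m counterclockwise.
Net moment of known loads = 1702 N·m counterclockwise.
An unknown mass m at 0.88 m has arm 0.71 m; its moment is m·g·0.71 clockwise.
Balancing moments: m × 9.81 × 0.71 = 1702, giving m = 1702 / (9.81 × 0.71) = 244 kg.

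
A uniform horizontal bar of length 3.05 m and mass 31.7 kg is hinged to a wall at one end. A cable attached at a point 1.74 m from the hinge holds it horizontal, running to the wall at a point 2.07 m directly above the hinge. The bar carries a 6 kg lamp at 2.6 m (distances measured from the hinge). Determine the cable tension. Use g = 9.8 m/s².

Taking torques about the hinge:
Beam weight: 31.7 × 9.8 = 310.7 N down at 1.525 m → arm 1.525 m, τ = 310.7 × 1.525 = 473.8 N·m clockwise.
Lamp: 6 × 9.8 = 58.8 N down at 2.6 m → arm 2.6 m, τ = 58.8 × 2.6 = 152.9 N·m clockwise.
Total clockwise load moment = 626.7 N·m.
The cable tension T acts at 1.74 m; only its component perpendicular to the bar, T sinθ, produces torque. sinθ = h/√(h²+d²) = 2.07/√(2.07²+1.74²) = 0.7655.
Setting net torque to zero: T × 1.74 × 0.7655 = 626.7 → T = 626.7 / 1.332 = 470 N.

T ≈ 470 N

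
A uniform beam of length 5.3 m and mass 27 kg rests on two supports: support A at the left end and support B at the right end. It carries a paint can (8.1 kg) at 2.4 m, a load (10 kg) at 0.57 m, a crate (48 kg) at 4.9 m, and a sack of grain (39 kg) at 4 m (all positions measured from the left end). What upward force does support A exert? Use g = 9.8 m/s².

Choose support B as the axis so its reaction then has zero moment arm.
Beam weight: 27 × 9.8 = 264.6 N down at 2.65 m → arm 2.65 m, τ = 264.6 × 2.65 = 701.2 N·m counterclockwise.
Paint can: 8.1 × 9.8 = 79.38 N down at 2.4 m → arm 2.9 m, τ = 79.38 × 2.9 = 230.2 N·m counterclockwise.
Load: 10 × 9.8 = 98 N down at 0.57 m → arm 4.73 m, τ = 98 × 4.73 = 463.5 N·m counterclockwise.
Crate: 48 × 9.8 = 470.4 N down at 4.9 m → arm 0.4 m, τ = 470.4 × 0.4 = 188.2 N·m counterclockwise.
Sack of grain: 39 × 9.8 = 382.2 N down at 4 m → arm 1.3 m, τ = 382.2 × 1.3 = 496.9 N·m counterclockwise.
Net load moment about support B = 2080 N·m counterclockwise.
Reaction R at support A is upward at 0 m, arm 5.3 m → moment R × 5.3 clockwise.
Στ = 0 ⇒ R × 5.3 = 2080 ⇒ R = 392 N.

R_A ≈ 392 N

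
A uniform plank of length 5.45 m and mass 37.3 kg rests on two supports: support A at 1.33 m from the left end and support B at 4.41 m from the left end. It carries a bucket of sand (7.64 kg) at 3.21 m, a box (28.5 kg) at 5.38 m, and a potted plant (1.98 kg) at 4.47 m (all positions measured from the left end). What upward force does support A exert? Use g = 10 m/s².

About support B:
Beam weight: 37.3 × 10 = 373 N down at 2.725 m → arm 1.685 m, τ = 373 × 1.685 = 628.5 N·m counterclockwise.
Bucket of sand: 7.64 × 10 = 76.4 N down at 3.21 m → arm 1.2 m, τ = 76.4 × 1.2 = 91.68 N·m counterclockwise.
Box: 28.5 × 10 = 285 N down at 5.38 m → arm 0.97 m, τ = 285 × 0.97 = 276.4 N·m clockwise.
Potted plant: 1.98 × 10 = 19.8 N down at 4.47 m → arm 0.06 m, τ = 19.8 × 0.06 = 1.188 N·m clockwise.
Net load moment about support B = 442.6 N·m counterclockwise.
Reaction R at support A is upward at 1.33 m, arm 3.08 m → moment R × 3.08 clockwise.
For rotational equilibrium, R × 3.08 = 442.6, so R = 144 N.

R_A ≈ 144 N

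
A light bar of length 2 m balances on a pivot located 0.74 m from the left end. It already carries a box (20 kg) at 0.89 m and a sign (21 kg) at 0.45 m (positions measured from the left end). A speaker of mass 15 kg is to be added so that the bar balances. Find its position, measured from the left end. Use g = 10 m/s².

About the pivot (at 0.74 m from the left end):
Box: 20 × 10 = 200 N down at 0.89 m → arm 0.15 m, τ = 200 × 0.15 = 30 N·m clockwise.
Sign: 21 × 10 = 210 N down at 0.45 m → arm 0.29 m, τ = 210 × 0.29 = 60.9 N·m counterclockwise.
Net moment of existing loads = 30.9 N·m counterclockwise.
The speaker weighs 15 × 10 = 150 N and must supply an equal clockwise moment, so its lever arm about the pivot is 30.9 / 150 = 0.206 m.
That puts it at 0.74 + 0.206 = 0.946 m from the left end.

x ≈ 0.946 m from the left end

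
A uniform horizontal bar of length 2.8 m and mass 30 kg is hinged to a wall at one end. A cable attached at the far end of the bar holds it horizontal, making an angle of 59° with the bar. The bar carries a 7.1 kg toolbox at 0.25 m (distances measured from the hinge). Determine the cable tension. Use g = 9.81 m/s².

Taking torques about the hinge:
Beam weight: 30 × 9.81 = 294.3 N down at 1.4 m → arm 1.4 m, τ = 294.3 × 1.4 = 412 N·m clockwise.
Toolbox: 7.1 × 9.81 = 69.65 N down at 0.25 m → arm 0.25 m, τ = 69.65 × 0.25 = 17.41 N·m clockwise.
Total clockwise load moment = 429.4 N·m.
The cable tension T acts at 2.8 m; only its component perpendicular to the bar, T sinθ, produces torque. sin 59° = 0.8572.
For rotational equilibrium, T × 2.8 × 0.8572 = 429.4, so T = 429.4 / 2.4 = 179 N.

T ≈ 179 N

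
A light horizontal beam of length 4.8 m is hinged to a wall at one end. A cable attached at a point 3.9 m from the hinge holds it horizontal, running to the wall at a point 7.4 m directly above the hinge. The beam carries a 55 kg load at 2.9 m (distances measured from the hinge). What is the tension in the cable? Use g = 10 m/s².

Sum moments about the hinge (the unknown hinge reaction has zero arm there).
Load: 55 × 10 = 550 N down at 2.9 m → arm 2.9 m, τ = 550 × 2.9 = 1595 N·m clockwise.
Total clockwise load moment = 1595 N·m.
The cable tension T acts at 3.9 m; only its component perpendicular to the beam, T sinθ, produces torque. sinθ = h/√(h²+d²) = 7.4/√(7.4²+3.9²) = 0.8847.
Balancing moments: T × 3.9 × 0.8847 = 1595, giving T = 1595 / 3.45 = 462 N.

T ≈ 462 N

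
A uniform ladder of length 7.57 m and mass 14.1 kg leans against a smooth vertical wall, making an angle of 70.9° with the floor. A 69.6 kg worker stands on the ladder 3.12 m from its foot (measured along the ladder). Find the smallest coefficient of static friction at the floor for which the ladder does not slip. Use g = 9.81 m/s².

Sum moments about the foot of the ladder (the floor normal and friction both act there and drop out).
Ladder weight 14.1×9.81 = 138.3 N acts at 3.785 m along the ladder; its horizontal arm is 3.785·cos70.9° = 1.239 m → τ = 171.4 N·m clockwise.
Worker: 69.6×9.81 = 682.8 N at 3.12 m → arm 1.021 m → τ = 697.1 N·m clockwise.
Wall normal N acts horizontally at the top; its moment arm is the height L sinθ = 7.57·sin70.9° = 7.153 m, counterclockwise.
Στ = 0 ⇒ N × 7.153 = 868.5 ⇒ N = 121.4 N.
ΣFx = 0 ⇒ f = N_wall = 121.4 N. ΣFy = 0 ⇒ N_floor = 821.1 N.
μ_min = f / N_floor = 121.4 / 821.1 = 0.148.

μ_min ≈ 0.148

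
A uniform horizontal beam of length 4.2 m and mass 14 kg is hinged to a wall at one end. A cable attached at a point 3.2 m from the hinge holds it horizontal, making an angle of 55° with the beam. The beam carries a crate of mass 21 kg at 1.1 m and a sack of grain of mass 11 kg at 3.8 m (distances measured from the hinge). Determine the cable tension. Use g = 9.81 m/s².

T ≈ 353 N

About the hinge:
Beam weight: 14 × 9.81 = 137.3 N down at 2.1 m → arm 2.1 m, τ = 137.3 × 2.1 = 288.3 N·m clockwise.
Crate: 21 × 9.81 = 206 N down at 1.1 m → arm 1.1 m, τ = 206 × 1.1 = 226.6 N·m clockwise.
Sack of grain: 11 × 9.81 = 107.9 N down at 3.8 m → arm 3.8 m, τ = 107.9 × 3.8 = 410 N·m clockwise.
Total clockwise load moment = 924.9 N·m.
The cable tension T acts at 3.2 m; only its component perpendicular to the beam, T sinθ, produces torque. sin 55° = 0.8192.
Balancing moments: T × 3.2 × 0.8192 = 924.9, giving T = 924.9 / 2.621 = 353 N.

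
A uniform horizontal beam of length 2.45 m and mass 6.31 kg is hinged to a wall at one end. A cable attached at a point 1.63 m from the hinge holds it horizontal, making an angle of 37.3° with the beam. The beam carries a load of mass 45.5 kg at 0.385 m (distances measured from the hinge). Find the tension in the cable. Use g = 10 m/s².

Taking torques about the hinge:
Beam weight: 6.31 × 10 = 63.1 N down at 1.225 m → arm 1.225 m, τ = 63.1 × 1.225 = 77.3 N·m clockwise.
Load: 45.5 × 10 = 455 N down at 0.385 m → arm 0.385 m, τ = 455 × 0.385 = 175.2 N·m clockwise.
Total clockwise load moment = 252.5 N·m.
The cable tension T acts at 1.63 m; only its component perpendicular to the beam, T sinθ, produces torque. sin 37.3° = 0.606.
Balancing moments: T × 1.63 × 0.606 = 252.5, giving T = 252.5 / 0.9878 = 256 N.

T ≈ 256 N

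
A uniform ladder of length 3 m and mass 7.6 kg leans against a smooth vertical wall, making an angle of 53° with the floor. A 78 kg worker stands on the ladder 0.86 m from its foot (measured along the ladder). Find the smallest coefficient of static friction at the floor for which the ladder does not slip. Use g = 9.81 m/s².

About the foot of the ladder:
Ladder weight 7.6×9.81 = 74.56 N acts at 1.5 m along the ladder; its horizontal arm is 1.5·cos53° = 0.9027 m → τ = 67.31 N·m clockwise.
Worker: 78×9.81 = 765.2 N at 0.86 m → arm 0.5176 m → τ = 396.1 N·m clockwise.
Wall normal N acts horizontally at the top; its moment arm is the height L sinθ = 3·sin53° = 2.396 m, counterclockwise.
For rotational equilibrium, N × 2.396 = 463.4, so N = 193.4 N.
ΣFx = 0 ⇒ f = N_wall = 193.4 N. ΣFy = 0 ⇒ N_floor = 839.8 N.
μ_min = f / N_floor = 193.4 / 839.8 = 0.23.

μ_min ≈ 0.23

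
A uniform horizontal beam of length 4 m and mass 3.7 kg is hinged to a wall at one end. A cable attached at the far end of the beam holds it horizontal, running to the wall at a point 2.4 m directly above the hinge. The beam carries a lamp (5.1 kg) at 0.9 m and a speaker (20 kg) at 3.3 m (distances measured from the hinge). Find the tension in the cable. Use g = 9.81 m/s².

Sum moments about the hinge (the unknown hinge reaction has zero arm there).
Beam weight: 3.7 × 9.81 = 36.3 N down at 2 m → arm 2 m, τ = 36.3 × 2 = 72.6 N·m clockwise.
Lamp: 5.1 × 9.81 = 50.03 N down at 0.9 m → arm 0.9 m, τ = 50.03 × 0.9 = 45.03 N·m clockwise.
Speaker: 20 × 9.81 = 196.2 N down at 3.3 m → arm 3.3 m, τ = 196.2 × 3.3 = 647.5 N·m clockwise.
Total clockwise load moment = 765.1 N·m.
The cable tension T acts at 4 m; only its component perpendicular to the beam, T sinθ, produces torque. sinθ = h/√(h²+d²) = 2.4/√(2.4²+4²) = 0.5145.
For rotational equilibrium, T × 4 × 0.5145 = 765.1, so T = 765.1 / 2.058 = 372 N.

T ≈ 372 N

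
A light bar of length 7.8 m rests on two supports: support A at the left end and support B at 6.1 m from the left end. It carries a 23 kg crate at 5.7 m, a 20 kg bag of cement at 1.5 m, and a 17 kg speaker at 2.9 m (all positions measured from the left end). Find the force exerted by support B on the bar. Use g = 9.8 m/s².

R_B ≈ 338 N

Choose support A as the axis so its reaction then has zero moment arm.
Crate: 23 × 9.8 = 225.4 N down at 5.7 m → arm 5.7 m, τ = 225.4 × 5.7 = 1285 N·m clockwise.
Bag of cement: 20 × 9.8 = 196 N down at 1.5 m → arm 1.5 m, τ = 196 × 1.5 = 294 N·m clockwise.
Speaker: 17 × 9.8 = 166.6 N down at 2.9 m → arm 2.9 m, τ = 166.6 × 2.9 = 483.1 N·m clockwise.
Net load moment about support A = 2062 N·m clockwise.
Reaction R at support B is upward at 6.1 m, arm 6.1 m → moment R × 6.1 counterclockwise.
Balancing moments: R × 6.1 = 2062, giving R = 338 N.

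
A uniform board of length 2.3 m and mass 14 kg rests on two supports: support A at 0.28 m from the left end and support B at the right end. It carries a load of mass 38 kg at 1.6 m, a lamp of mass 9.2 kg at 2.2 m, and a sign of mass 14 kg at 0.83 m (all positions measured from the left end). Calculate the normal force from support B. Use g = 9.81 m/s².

R_B ≈ 426 N

About support A:
Beam weight: 14 × 9.81 = 137.3 N down at 1.15 m → arm 0.87 m, τ = 137.3 × 0.87 = 119.5 N·m clockwise.
Load: 38 × 9.81 = 372.8 N down at 1.6 m → arm 1.32 m, τ = 372.8 × 1.32 = 492.1 N·m clockwise.
Lamp: 9.2 × 9.81 = 90.25 N down at 2.2 m → arm 1.92 m, τ = 90.25 × 1.92 = 173.3 N·m clockwise.
Sign: 14 × 9.81 = 137.3 N down at 0.83 m → arm 0.55 m, τ = 137.3 × 0.55 = 75.52 N·m clockwise.
Net load moment about support A = 860.4 N·m clockwise.
Reaction R at support B is upward at 2.3 m, arm 2.02 m → moment R × 2.02 counterclockwise.
Στ = 0 ⇒ R × 2.02 = 860.4 ⇒ R = 426 N.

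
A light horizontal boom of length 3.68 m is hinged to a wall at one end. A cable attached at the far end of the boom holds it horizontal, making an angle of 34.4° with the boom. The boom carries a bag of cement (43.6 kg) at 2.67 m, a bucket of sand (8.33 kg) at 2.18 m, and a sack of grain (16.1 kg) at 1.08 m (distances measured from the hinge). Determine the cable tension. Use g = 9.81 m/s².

T ≈ 717 N

Sum moments about the hinge (the unknown hinge reaction has zero arm there).
Bag of cement: 43.6 × 9.81 = 427.7 N down at 2.67 m → arm 2.67 m, τ = 427.7 × 2.67 = 1142 N·m clockwise.
Bucket of sand: 8.33 × 9.81 = 81.72 N down at 2.18 m → arm 2.18 m, τ = 81.72 × 2.18 = 178.1 N·m clockwise.
Sack of grain: 16.1 × 9.81 = 157.9 N down at 1.08 m → arm 1.08 m, τ = 157.9 × 1.08 = 170.5 N·m clockwise.
Total clockwise load moment = 1491 N·m.
The cable tension T acts at 3.68 m; only its component perpendicular to the boom, T sinθ, produces torque. sin 34.4° = 0.565.
Στ = 0 ⇒ T × 3.68 × 0.565 = 1491 ⇒ T = 1491 / 2.079 = 717 N.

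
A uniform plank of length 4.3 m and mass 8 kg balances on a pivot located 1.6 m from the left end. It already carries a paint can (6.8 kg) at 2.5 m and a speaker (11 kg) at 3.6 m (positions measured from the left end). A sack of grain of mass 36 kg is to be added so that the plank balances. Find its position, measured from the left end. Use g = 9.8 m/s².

x ≈ 0.697 m from the left end

Take moments about the pivot (at 1.6 m from the left end).
Beam weight: 8 × 9.8 = 78.4 N down at 2.15 m → arm 0.55 m, τ = 78.4 × 0.55 = 43.12 N·m clockwise.
Paint can: 6.8 × 9.8 = 66.64 N down at 2.5 m → arm 0.9 m, τ = 66.64 × 0.9 = 59.98 N·m clockwise.
Speaker: 11 × 9.8 = 107.8 N down at 3.6 m → arm 2 m, τ = 107.8 × 2 = 215.6 N·m clockwise.
Net moment of existing loads = 318.7 N·m clockwise.
The sack of grain weighs 36 × 9.8 = 352.8 N and must supply an equal counterclockwise moment, so its lever arm about the pivot is 318.7 / 352.8 = 0.903 m.
That puts it at 1.6 − 0.903 = 0.697 m from the left end.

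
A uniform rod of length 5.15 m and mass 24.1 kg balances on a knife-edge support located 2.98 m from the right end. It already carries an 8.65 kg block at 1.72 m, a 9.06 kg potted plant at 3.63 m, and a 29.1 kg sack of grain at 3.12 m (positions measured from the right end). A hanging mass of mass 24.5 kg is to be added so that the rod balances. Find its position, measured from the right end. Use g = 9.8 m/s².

x ≈ 3.42 m from the right end

Taking torques about the knife-edge support (at 2.98 m from the right end):
Beam weight: 24.1 × 9.8 = 236.2 N down at 2.575 m → arm 0.405 m, τ = 236.2 × 0.405 = 95.66 N·m clockwise.
Block: 8.65 × 9.8 = 84.77 N down at 1.72 m → arm 1.26 m, τ = 84.77 × 1.26 = 106.8 N·m clockwise.
Potted plant: 9.06 × 9.8 = 88.79 N down at 3.63 m → arm 0.65 m, τ = 88.79 × 0.65 = 57.71 N·m counterclockwise.
Sack of grain: 29.1 × 9.8 = 285.2 N down at 3.12 m → arm 0.14 m, τ = 285.2 × 0.14 = 39.93 N·m counterclockwise.
Net moment of existing loads = 104.8 N·m clockwise.
The hanging mass weighs 24.5 × 9.8 = 240.1 N and must supply an equal counterclockwise moment, so its lever arm about the knife-edge support is 104.8 / 240.1 = 0.436 m.
That puts it at 2.98 + 0.436 = 3.42 m from the right end.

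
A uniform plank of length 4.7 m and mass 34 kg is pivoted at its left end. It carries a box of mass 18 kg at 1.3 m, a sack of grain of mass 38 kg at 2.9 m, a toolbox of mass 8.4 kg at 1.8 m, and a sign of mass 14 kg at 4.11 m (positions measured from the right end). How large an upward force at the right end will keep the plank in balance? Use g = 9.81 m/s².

F ≈ 505 N

Take moments about the left end.
Beam weight: 34 × 9.81 = 333.5 N down at 2.35 m → arm 2.35 m, τ = 333.5 × 2.35 = 783.7 N·m clockwise.
Box: 18 × 9.81 = 176.6 N down at 1.3 m → arm 3.4 m, τ = 176.6 × 3.4 = 600.4 N·m clockwise.
Sack of grain: 38 × 9.81 = 372.8 N down at 2.9 m → arm 1.8 m, τ = 372.8 × 1.8 = 671 N·m clockwise.
Toolbox: 8.4 × 9.81 = 82.4 N down at 1.8 m → arm 2.9 m, τ = 82.4 × 2.9 = 239 N·m clockwise.
Sign: 14 × 9.81 = 137.3 N down at 4.11 m → arm 0.59 m, τ = 137.3 × 0.59 = 81.01 N·m clockwise.
Net moment of the loads = 2375 N·m clockwise.
The upward force F acts at the right end, arm 4.7 m, giving F × 4.7 counterclockwise.
Στ = 0 ⇒ F × 4.7 = 2375 ⇒ F = 2375 / 4.7 = 505 N.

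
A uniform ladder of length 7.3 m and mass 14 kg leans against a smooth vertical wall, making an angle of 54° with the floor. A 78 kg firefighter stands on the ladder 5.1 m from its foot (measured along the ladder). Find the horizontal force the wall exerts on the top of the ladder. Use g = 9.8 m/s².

Sum moments about the foot of the ladder (the floor normal and friction both act there and drop out).
Ladder weight 14×9.8 = 137.2 N acts at 3.65 m along the ladder; its horizontal arm is 3.65·cos54° = 2.145 m → τ = 294.3 N·m clockwise.
Firefighter: 78×9.8 = 764.4 N at 5.1 m → arm 2.998 m → τ = 2292 N·m clockwise.
Wall normal N acts horizontally at the top; its moment arm is the height L sinθ = 7.3·sin54° = 5.906 m, counterclockwise.
Στ = 0 ⇒ N × 5.906 = 2586 ⇒ N = 438 N.

N_wall ≈ 438 N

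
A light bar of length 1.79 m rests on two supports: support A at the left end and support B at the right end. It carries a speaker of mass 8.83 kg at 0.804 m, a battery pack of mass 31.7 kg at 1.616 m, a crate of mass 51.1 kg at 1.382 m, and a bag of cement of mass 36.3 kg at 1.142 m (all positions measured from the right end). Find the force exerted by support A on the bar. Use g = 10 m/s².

R_A ≈ 952 N

Sum moments about support B (its reaction then has zero moment arm).
Speaker: 8.83 × 10 = 88.3 N down at 0.804 m → arm 0.804 m, τ = 88.3 × 0.804 = 70.99 N·m counterclockwise.
Battery pack: 31.7 × 10 = 317 N down at 1.616 m → arm 1.616 m, τ = 317 × 1.616 = 512.3 N·m counterclockwise.
Crate: 51.1 × 10 = 511 N down at 1.382 m → arm 1.382 m, τ = 511 × 1.382 = 706.2 N·m counterclockwise.
Bag of cement: 36.3 × 10 = 363 N down at 1.142 m → arm 1.142 m, τ = 363 × 1.142 = 414.5 N·m counterclockwise.
Net load moment about support B = 1704 N·m counterclockwise.
Reaction R at support A is upward at 1.79 m, arm 1.79 m → moment R × 1.79 clockwise.
Balancing moments: R × 1.79 = 1704, giving R = 952 N.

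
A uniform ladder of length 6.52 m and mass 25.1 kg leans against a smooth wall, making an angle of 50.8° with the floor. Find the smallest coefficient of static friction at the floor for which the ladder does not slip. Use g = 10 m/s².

μ_min ≈ 0.408

Taking torques about the foot of the ladder:
Ladder weight 25.1×10 = 251 N acts at 3.26 m along the ladder; its horizontal arm is 3.26·cos50.8° = 2.06 m → τ = 517.1 N·m clockwise.
Wall normal N acts horizontally at the top; its moment arm is the height L sinθ = 6.52·sin50.8° = 5.053 m, counterclockwise.
Στ = 0 ⇒ N × 5.053 = 517.1 ⇒ N = 102.3 N.
ΣFx = 0 ⇒ f = N_wall = 102.3 N. ΣFy = 0 ⇒ N_floor = 251 N.
μ_min = f / N_floor = 102.3 / 251 = 0.408.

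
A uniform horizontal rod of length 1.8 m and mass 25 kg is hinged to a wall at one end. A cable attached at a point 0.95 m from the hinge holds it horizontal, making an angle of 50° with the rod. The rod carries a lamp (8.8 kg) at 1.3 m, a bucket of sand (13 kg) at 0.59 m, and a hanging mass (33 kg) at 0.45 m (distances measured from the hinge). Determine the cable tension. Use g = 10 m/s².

T ≈ 776 N

Sum moments about the hinge (the unknown hinge reaction has zero arm there).
Beam weight: 25 × 10 = 250 N down at 0.9 m → arm 0.9 m, τ = 250 × 0.9 = 225 N·m clockwise.
Lamp: 8.8 × 10 = 88 N down at 1.3 m → arm 1.3 m, τ = 88 × 1.3 = 114.4 N·m clockwise.
Bucket of sand: 13 × 10 = 130 N down at 0.59 m → arm 0.59 m, τ = 130 × 0.59 = 76.7 N·m clockwise.
Hanging mass: 33 × 10 = 330 N down at 0.45 m → arm 0.45 m, τ = 330 × 0.45 = 148.5 N·m clockwise.
Total clockwise load moment = 564.6 N·m.
The cable tension T acts at 0.95 m; only its component perpendicular to the rod, T sinθ, produces torque. sin 50° = 0.766.
Setting net torque to zero: T × 0.95 × 0.766 = 564.6 → T = 564.6 / 0.7277 = 776 N.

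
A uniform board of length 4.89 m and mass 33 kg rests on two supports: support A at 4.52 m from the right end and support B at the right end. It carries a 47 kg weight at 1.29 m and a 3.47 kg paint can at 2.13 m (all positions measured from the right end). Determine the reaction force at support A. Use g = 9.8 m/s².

R_A ≈ 322 N

Taking torques about support B:
Beam weight: 33 × 9.8 = 323.4 N down at 2.445 m → arm 2.445 m, τ = 323.4 × 2.445 = 790.7 N·m counterclockwise.
Weight: 47 × 9.8 = 460.6 N down at 1.29 m → arm 1.29 m, τ = 460.6 × 1.29 = 594.2 N·m counterclockwise.
Paint can: 3.47 × 9.8 = 34.01 N down at 2.13 m → arm 2.13 m, τ = 34.01 × 2.13 = 72.44 N·m counterclockwise.
Net load moment about support B = 1457 N·m counterclockwise.
Reaction R at support A is upward at 4.52 m, arm 4.52 m → moment R × 4.52 clockwise.
For rotational equilibrium, R × 4.52 = 1457, so R = 322 N.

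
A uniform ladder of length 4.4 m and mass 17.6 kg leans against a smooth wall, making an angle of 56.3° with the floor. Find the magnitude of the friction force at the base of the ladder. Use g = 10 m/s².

Choose the foot of the ladder as the axis so the floor normal and friction both act there and drop out.
Ladder weight 17.6×10 = 176 N acts at 2.2 m along the ladder; its horizontal arm is 2.2·cos56.3° = 1.221 m → τ = 214.9 N·m clockwise.
Wall normal N acts horizontally at the top; its moment arm is the height L sinθ = 4.4·sin56.3° = 3.661 m, counterclockwise.
Setting net torque to zero: N × 3.661 = 214.9 → N = 58.7 N.
ΣFx = 0: friction at the foot balances the wall's push, so f = N_wall = 58.7 N.

f ≈ 58.7 N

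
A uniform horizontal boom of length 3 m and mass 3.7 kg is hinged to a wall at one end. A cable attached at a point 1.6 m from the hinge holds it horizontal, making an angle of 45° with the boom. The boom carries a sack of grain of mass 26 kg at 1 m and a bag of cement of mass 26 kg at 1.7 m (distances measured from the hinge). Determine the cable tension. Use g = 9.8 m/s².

T ≈ 656 N

Sum moments about the hinge (the unknown hinge reaction has zero arm there).
Beam weight: 3.7 × 9.8 = 36.26 N down at 1.5 m → arm 1.5 m, τ = 36.26 × 1.5 = 54.39 N·m clockwise.
Sack of grain: 26 × 9.8 = 254.8 N down at 1 m → arm 1 m, τ = 254.8 × 1 = 254.8 N·m clockwise.
Bag of cement: 26 × 9.8 = 254.8 N down at 1.7 m → arm 1.7 m, τ = 254.8 × 1.7 = 433.2 N·m clockwise.
Total clockwise load moment = 742.4 N·m.
The cable tension T acts at 1.6 m; only its component perpendicular to the boom, T sinθ, produces torque. sin 45° = 0.7071.
Setting net torque to zero: T × 1.6 × 0.7071 = 742.4 → T = 742.4 / 1.131 = 656 N.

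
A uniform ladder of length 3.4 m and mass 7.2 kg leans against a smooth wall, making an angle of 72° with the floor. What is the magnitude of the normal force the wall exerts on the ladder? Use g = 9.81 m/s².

Sum moments about the foot of the ladder (the floor normal and friction both act there and drop out).
Ladder weight 7.2×9.81 = 70.63 N acts at 1.7 m along the ladder; its horizontal arm is 1.7·cos72° = 0.5253 m → τ = 37.1 N·m clockwise.
Wall normal N acts horizontally at the top; its moment arm is the height L sinθ = 3.4·sin72° = 3.234 m, counterclockwise.
For rotational equilibrium, N × 3.234 = 37.1, so N = 11.5 N.

N_wall ≈ 11.5 N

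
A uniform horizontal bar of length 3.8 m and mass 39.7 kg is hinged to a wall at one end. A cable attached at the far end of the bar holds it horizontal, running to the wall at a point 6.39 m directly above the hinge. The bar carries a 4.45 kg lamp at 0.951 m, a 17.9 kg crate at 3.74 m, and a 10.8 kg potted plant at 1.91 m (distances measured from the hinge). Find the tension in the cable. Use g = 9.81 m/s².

Take moments about the hinge.
Beam weight: 39.7 × 9.81 = 389.5 N down at 1.9 m → arm 1.9 m, τ = 389.5 × 1.9 = 740 N·m clockwise.
Lamp: 4.45 × 9.81 = 43.65 N down at 0.951 m → arm 0.951 m, τ = 43.65 × 0.951 = 41.51 N·m clockwise.
Crate: 17.9 × 9.81 = 175.6 N down at 3.74 m → arm 3.74 m, τ = 175.6 × 3.74 = 656.7 N·m clockwise.
Potted plant: 10.8 × 9.81 = 105.9 N down at 1.91 m → arm 1.91 m, τ = 105.9 × 1.91 = 202.3 N·m clockwise.
Total clockwise load moment = 1641 N·m.
The cable tension T acts at 3.8 m; only its component perpendicular to the bar, T sinθ, produces torque. sinθ = h/√(h²+d²) = 6.39/√(6.39²+3.8²) = 0.8595.
Balancing moments: T × 3.8 × 0.8595 = 1641, giving T = 1641 / 3.266 = 502 N.

T ≈ 502 N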